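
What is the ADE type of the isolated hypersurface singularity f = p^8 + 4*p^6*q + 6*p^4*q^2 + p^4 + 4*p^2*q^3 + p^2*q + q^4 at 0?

The Hessian of f at 0 has rank 0. Corank 2; j^3 = p^2*q has shape L^2 M (L != M), so D-series; mu = 5 gives D_5.

D_5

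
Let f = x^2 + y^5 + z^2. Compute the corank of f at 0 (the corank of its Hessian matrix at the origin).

Hessian at 0 has rank 2.

1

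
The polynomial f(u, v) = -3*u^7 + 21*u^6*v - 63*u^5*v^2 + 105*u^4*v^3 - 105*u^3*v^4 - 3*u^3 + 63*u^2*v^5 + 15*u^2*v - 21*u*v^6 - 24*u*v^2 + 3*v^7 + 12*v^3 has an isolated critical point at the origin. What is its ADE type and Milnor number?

The Hessian of f at 0 is [[0, 0], [0, 0]] with rank 0, so corank 2. A Groebner basis of the Jacobian ideal J(f) in C{u,v} is {-u*v/7 + v^6 + 2*v^2/7, u*v^2 - 2*v^3, u^2 - 3*u*v + 2*v^2}; counting standard monomials gives mu = 8. Corank 2; j^3 = -3*(u - 2*v)^2*(u - v) has shape L^2 M (L != M), so D-series; mu = 8 gives D_8.

Type D8, Milnor number mu = 8.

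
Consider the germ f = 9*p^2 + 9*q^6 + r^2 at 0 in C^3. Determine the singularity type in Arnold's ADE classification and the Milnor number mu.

Type A5, Milnor number mu = 5.

The Hessian of f at 0 has rank 2. Corank 1: A-series; mu = 5 gives A_5.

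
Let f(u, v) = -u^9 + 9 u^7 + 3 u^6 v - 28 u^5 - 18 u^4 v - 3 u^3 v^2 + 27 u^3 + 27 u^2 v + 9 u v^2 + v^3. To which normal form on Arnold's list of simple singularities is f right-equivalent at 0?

The Hessian of f at 0 has rank 0. Corank 2; j^3 = (3*u + v)^3 is a perfect cube, so E-series; the 5-jet and mu = 8 give E_8.

E8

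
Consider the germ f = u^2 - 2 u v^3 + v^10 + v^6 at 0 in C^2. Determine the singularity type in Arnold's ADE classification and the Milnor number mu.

Type A_{9}, Milnor number mu = 9.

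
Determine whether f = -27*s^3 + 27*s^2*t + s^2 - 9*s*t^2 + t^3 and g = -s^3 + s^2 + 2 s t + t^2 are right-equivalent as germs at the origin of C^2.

The Hessian of f at 0 has rank 1. Corank 1: A-series; mu = 2 gives A_2. The Hessian of g at 0 has rank 1. Corank 1: A-series; mu = 2 gives A_2. Both have type A_2, hence right-equivalent.

Yes.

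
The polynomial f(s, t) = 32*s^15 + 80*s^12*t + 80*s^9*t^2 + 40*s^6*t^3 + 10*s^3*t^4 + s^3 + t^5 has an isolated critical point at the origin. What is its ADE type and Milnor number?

Type E_{8}, Milnor number mu = 8.

The Hessian of f at 0 is [[0, 0], [0, 0]] with rank 0, so corank 2. A Groebner basis of the Jacobian ideal J(f) in C{s,t} is {t^4, s^2}; counting standard monomials gives mu = 8. Corank 2; j^3 = s^3 is a perfect cube, so E-series; the 5-jet and mu = 8 give E_8.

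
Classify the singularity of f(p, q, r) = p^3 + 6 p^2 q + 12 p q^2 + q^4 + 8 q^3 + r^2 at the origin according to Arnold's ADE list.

E_6

The Hessian of f at 0 has rank 1. Corank 2; j^3 = (p + 2*q)^3 is a perfect cube, so E-series; the 4-jet and mu = 6 give E_6.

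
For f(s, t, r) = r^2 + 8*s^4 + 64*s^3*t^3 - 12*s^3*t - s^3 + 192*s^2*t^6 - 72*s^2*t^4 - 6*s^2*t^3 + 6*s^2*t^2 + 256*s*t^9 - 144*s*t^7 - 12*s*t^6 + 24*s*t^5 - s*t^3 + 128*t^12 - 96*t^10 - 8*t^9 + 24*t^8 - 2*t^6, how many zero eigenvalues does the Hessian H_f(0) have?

The Hessian at 0 is [[0, 0, 0], [0, 0, 0], [0, 0, 2]] of rank 1; hence corank 2.

2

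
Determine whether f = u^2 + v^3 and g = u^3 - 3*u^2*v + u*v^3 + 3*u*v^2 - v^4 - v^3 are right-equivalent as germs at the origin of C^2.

No.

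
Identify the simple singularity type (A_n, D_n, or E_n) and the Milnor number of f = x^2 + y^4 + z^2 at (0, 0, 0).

Type A3, Milnor number mu = 3.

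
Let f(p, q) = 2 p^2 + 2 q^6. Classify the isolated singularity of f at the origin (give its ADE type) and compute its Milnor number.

The Hessian of f at 0 is [[4, 0], [0, 0]] with rank 1, so corank 1. A Groebner basis of the Jacobian ideal J(f) in C{p,q} is {q^5, p}; counting standard monomials gives mu = 5. Corank 1: A-series; mu = 5 gives A_5.

Type A5, Milnor number mu = 5.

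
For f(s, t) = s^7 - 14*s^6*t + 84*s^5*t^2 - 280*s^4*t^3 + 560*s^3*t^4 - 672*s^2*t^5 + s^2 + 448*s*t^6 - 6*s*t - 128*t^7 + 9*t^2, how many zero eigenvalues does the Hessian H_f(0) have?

The Hessian at 0 is [[2, -6], [-6, 18]] of rank 1; hence corank 1.

1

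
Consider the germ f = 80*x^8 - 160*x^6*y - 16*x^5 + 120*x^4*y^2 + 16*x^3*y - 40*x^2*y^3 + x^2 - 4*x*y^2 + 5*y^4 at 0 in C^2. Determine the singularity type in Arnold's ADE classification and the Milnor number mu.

The Hessian of f at 0 is [[2, 0], [0, 0]] with rank 1, so corank 1. A Groebner basis of the Jacobian ideal J(f) in C{x,y} is {x^2, x*y, -x/2 + y^2}; counting standard monomials gives mu = 3. Corank 1: A-series; mu = 3 gives A_3.

Type A3, Milnor number mu = 3.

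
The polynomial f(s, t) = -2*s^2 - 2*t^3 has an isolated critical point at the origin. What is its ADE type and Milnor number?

The Hessian of f at 0 has rank 1. Corank 1: A-series; mu = 2 gives A_2.

Type A2, Milnor number mu = 2.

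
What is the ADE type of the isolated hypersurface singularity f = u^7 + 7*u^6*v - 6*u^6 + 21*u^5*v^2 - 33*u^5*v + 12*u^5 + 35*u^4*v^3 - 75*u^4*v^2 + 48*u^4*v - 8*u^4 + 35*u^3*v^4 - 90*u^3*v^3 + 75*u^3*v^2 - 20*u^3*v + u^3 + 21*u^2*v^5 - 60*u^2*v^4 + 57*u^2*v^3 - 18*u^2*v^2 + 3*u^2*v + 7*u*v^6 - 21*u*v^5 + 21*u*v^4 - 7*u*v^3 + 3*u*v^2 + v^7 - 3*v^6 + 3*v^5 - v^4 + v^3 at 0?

E_{7}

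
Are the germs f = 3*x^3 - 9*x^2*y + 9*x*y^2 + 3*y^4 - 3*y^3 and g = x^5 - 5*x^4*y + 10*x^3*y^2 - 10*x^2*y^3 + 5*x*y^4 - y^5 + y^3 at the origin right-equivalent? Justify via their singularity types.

The Hessian of f at 0 has rank 0. Corank 2; j^3 = 3*(x - y)^3 is a perfect cube, so E-series; the 4-jet and mu = 6 give E_6. The Hessian of g at 0 has rank 0. Corank 2; j^3 = y^3 is a perfect cube, so E-series; the 5-jet and mu = 8 give E_8. f is E_6 but g is E_8, hence not right-equivalent.

No.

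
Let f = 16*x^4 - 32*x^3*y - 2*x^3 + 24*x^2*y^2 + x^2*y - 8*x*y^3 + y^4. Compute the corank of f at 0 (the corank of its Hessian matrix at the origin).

2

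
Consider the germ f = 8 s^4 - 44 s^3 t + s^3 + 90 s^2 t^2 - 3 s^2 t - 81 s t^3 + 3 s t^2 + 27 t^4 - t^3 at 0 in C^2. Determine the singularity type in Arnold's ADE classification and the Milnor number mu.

The Hessian of f at 0 has rank 0. Corank 2; j^3 = (s - t)^3 is a perfect cube, so E-series; the 4-jet and mu = 7 give E_7.

Type E_{7}, Milnor number mu = 7.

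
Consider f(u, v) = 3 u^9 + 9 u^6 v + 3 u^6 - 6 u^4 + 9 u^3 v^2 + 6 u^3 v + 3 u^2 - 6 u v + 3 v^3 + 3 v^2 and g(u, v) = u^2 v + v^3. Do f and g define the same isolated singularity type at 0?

No.

The Hessian of f at 0 is [[6, -6], [-6, 6]] with rank 1, so corank 1. A Groebner basis of the Jacobian ideal J(f) in C{u,v} is {v^2, u - v}; counting standard monomials gives mu = 2. Corank 1: A-series; mu = 2 gives A_2. The Hessian of g at 0 is [[0, 0], [0, 0]] with rank 0, so corank 2. A Groebner basis of the Jacobian ideal J(g) in C{u,v} is {v^3, u^2 + 3*v^2, u*v}; counting standard monomials gives mu = 4. Corank 2; j^3 = v*(u^2 + v^2) splits into three distinct lines over C (the quadratic factor has nonzero discriminant), so D_4. f is A_2 but g is D_4, hence not right-equivalent.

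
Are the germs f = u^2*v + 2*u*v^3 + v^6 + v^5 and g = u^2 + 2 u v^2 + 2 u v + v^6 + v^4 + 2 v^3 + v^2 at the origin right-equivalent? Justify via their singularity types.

No.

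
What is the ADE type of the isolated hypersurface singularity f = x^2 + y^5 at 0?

The Hessian of f at 0 has rank 1. Corank 1: A-series; mu = 4 gives A_4.

A_4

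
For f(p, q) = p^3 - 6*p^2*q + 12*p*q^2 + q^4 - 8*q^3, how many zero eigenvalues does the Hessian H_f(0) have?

The Hessian at 0 is [[0, 0], [0, 0]] of rank 0; hence corank 2.

2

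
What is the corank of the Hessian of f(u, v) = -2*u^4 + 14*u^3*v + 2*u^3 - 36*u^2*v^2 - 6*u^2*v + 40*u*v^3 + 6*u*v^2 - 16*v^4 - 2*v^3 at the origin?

2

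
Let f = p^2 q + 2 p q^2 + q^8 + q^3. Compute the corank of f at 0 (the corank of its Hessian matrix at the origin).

Hessian at 0 has rank 0.

2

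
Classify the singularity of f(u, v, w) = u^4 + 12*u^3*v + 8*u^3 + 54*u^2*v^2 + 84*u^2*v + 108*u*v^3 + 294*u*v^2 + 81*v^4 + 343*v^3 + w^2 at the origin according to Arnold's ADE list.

E_6

The Hessian of f at 0 is [[0, 0, 0], [0, 0, 0], [0, 0, 2]] with rank 1, so corank 2. A Groebner basis of the Jacobian ideal J(f) in C{u,v,w} is {v^4, u*v^2 + 10*v^3/3, u^2 + 7*u*v + 49*v^2/4, w}; counting standard monomials gives mu = 6. Corank 2; j^3 = (2*u + 7*v)^3 is a perfect cube, so E-series; the 4-jet and mu = 6 give E_6.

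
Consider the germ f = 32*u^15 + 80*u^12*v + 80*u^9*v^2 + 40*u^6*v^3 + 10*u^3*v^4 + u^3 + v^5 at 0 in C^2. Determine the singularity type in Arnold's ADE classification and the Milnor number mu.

Type E8, Milnor number mu = 8.

The Hessian of f at 0 is [[0, 0], [0, 0]] with rank 0, so corank 2. A Groebner basis of the Jacobian ideal J(f) in C{u,v} is {v^4, u^2}; counting standard monomials gives mu = 8. Corank 2; j^3 = u^3 is a perfect cube, so E-series; the 5-jet and mu = 8 give E_8.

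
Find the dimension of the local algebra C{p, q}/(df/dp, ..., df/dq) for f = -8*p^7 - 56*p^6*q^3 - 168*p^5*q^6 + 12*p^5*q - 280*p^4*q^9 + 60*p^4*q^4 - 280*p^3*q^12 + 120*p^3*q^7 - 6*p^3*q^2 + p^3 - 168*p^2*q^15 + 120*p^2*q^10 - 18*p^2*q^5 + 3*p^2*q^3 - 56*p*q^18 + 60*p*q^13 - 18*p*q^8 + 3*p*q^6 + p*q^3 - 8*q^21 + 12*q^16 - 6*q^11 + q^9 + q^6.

The Hessian of f at 0 is [[0, 0], [0, 0]] with rank 0, so corank 2. A Groebner basis of the Jacobian ideal J(f) in C{p,q} is {p^3, p*q^2, 3*p^2 + q^3}; counting standard monomials gives mu = 7. Corank 2; j^3 = p^3 is a perfect cube, so E-series; the 4-jet and mu = 7 give E_7.

7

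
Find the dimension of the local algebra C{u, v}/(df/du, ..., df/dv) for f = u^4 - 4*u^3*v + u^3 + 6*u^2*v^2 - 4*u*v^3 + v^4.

The Hessian of f at 0 has rank 0. Corank 2; j^3 = u^3 is a perfect cube, so E-series; the 4-jet and mu = 6 give E_6.

6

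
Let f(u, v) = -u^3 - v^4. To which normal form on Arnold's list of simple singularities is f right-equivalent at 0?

The Hessian of f at 0 has rank 0. Corank 2; j^3 = -u^3 is a perfect cube, so E-series; the 4-jet and mu = 6 give E_6.

E_{6}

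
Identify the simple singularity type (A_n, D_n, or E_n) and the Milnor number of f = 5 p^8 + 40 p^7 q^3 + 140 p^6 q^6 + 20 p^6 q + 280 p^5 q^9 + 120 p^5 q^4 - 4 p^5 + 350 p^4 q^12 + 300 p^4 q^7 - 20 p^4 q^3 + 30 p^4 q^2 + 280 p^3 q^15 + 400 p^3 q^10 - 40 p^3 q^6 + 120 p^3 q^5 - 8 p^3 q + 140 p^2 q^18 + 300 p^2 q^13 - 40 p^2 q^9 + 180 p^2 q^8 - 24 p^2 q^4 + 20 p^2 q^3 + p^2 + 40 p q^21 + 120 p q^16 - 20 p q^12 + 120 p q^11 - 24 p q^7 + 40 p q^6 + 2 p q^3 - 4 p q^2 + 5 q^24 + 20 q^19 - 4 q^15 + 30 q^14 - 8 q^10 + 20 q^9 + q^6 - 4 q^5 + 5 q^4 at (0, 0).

The Hessian of f at 0 is [[2, 0], [0, 0]] with rank 1, so corank 1. A Groebner basis of the Jacobian ideal J(f) in C{p,q} is {p^2, p*q, -p/2 + q^2}; counting standard monomials gives mu = 3. Corank 1: A-series; mu = 3 gives A_3.

Type A_3, Milnor number mu = 3.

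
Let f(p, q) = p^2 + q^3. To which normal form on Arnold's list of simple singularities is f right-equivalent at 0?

The Hessian of f at 0 is [[2, 0], [0, 0]] with rank 1, so corank 1. A Groebner basis of the Jacobian ideal J(f) in C{p,q} is {q^2, p}; counting standard monomials gives mu = 2. Corank 1: A-series; mu = 2 gives A_2.

A_{2}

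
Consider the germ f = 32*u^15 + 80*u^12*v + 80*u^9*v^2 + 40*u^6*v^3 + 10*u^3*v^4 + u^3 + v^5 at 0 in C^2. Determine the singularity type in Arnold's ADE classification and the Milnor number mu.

Type E_{8}, Milnor number mu = 8.

The Hessian of f at 0 is [[0, 0], [0, 0]] with rank 0, so corank 2. A Groebner basis of the Jacobian ideal J(f) in C{u,v} is {v^4, u^2}; counting standard monomials gives mu = 8. Corank 2; j^3 = u^3 is a perfect cube, so E-series; the 5-jet and mu = 8 give E_8.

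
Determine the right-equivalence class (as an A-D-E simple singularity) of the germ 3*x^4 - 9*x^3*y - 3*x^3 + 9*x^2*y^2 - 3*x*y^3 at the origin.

The Hessian of f at 0 has rank 0. Corank 2; j^3 = -3*x^3 is a perfect cube, so E-series; the 4-jet and mu = 7 give E_7.

E7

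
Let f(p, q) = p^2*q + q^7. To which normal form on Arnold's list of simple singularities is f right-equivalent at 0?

The Hessian of f at 0 has rank 0. Corank 2; j^3 = p^2*q has shape L^2 M (L != M), so D-series; mu = 8 gives D_8.

D8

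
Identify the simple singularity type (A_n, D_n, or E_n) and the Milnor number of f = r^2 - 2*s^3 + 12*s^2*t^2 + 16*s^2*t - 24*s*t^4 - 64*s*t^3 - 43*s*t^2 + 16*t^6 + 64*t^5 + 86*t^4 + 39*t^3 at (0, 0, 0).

The Hessian of f at 0 has rank 1. Corank 2; j^3 = -(s - 3*t)*(2*s^2 - 10*s*t + 13*t^2) splits into three distinct lines over C (the quadratic factor has nonzero discriminant), so D_4.

Type D_{4}, Milnor number mu = 4.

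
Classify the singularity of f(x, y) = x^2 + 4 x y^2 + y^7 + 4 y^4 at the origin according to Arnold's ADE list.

The Hessian of f at 0 has rank 1. Corank 1: A-series; mu = 6 gives A_6.

A_6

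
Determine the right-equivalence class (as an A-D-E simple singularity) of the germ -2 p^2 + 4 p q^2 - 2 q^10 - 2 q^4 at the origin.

A_{9}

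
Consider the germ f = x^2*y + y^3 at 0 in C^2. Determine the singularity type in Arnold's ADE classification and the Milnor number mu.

Type D_{4}, Milnor number mu = 4.

The Hessian of f at 0 has rank 0. Corank 2; j^3 = y*(x^2 + y^2) splits into three distinct lines over C (the quadratic factor has nonzero discriminant), so D_4.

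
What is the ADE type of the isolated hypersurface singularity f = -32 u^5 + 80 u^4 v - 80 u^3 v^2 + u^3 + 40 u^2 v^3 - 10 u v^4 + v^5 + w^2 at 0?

E_{8}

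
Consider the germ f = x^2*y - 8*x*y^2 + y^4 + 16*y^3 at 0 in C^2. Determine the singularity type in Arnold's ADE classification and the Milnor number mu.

Type D_{5}, Milnor number mu = 5.

The Hessian of f at 0 has rank 0. Corank 2; j^3 = y*(x - 4*y)^2 has shape L^2 M (L != M), so D-series; mu = 5 gives D_5.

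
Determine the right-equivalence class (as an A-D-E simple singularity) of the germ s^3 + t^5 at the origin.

E_{8}

The Hessian of f at 0 has rank 0. Corank 2; j^3 = s^3 is a perfect cube, so E-series; the 5-jet and mu = 8 give E_8.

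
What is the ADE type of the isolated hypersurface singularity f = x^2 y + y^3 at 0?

D_{4}

The Hessian of f at 0 is [[0, 0], [0, 0]] with rank 0, so corank 2. A Groebner basis of the Jacobian ideal J(f) in C{x,y} is {y^3, x^2 + 3*y^2, x*y}; counting standard monomials gives mu = 4. Corank 2; j^3 = y*(x^2 + y^2) splits into three distinct lines over C (the quadratic factor has nonzero discriminant), so D_4.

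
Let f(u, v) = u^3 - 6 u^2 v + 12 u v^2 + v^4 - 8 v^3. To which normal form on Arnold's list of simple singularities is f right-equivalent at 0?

The Hessian of f at 0 has rank 0. Corank 2; j^3 = (u - 2*v)^3 is a perfect cube, so E-series; the 4-jet and mu = 6 give E_6.

E6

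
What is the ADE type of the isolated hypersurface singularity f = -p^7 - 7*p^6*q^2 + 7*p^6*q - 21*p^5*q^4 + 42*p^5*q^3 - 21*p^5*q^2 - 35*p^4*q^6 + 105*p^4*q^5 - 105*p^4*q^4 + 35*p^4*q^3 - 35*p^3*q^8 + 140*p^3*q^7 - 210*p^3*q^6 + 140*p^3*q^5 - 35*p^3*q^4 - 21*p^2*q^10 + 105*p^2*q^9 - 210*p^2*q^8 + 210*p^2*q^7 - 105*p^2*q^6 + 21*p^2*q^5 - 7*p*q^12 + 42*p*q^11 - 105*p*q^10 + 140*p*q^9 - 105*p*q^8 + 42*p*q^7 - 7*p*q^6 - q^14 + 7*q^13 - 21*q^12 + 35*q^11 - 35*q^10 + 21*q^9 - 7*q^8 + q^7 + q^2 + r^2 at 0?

The Hessian of f at 0 has rank 2. Corank 1: A-series; mu = 6 gives A_6.

A_{6}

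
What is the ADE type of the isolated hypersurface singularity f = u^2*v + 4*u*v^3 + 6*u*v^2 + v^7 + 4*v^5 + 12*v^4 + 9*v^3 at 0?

D8

The Hessian of f at 0 is [[0, 0], [0, 0]] with rank 0, so corank 2. A Groebner basis of the Jacobian ideal J(f) in C{u,v} is {u^2*v^2 - 3*u^2*v + 4*u^2/7 - 173*u*v^2/14 + 237*u*v/28 + 81*v^2/4, u^3 + 9*u^2*v - 8*u^2/7 + 173*u*v^2/7 - 237*u*v/14 - 81*v^2/2, u*v/2 + v^3 + 3*v^2/2}; counting standard monomials gives mu = 8. Corank 2; j^3 = v*(u + 3*v)^2 has shape L^2 M (L != M), so D-series; mu = 8 gives D_8.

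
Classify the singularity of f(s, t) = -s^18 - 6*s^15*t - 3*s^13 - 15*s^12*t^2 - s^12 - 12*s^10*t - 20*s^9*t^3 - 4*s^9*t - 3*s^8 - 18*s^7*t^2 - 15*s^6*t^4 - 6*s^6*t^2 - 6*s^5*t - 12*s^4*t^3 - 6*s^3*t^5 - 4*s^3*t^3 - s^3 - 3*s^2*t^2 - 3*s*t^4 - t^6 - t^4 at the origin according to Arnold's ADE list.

The Hessian of f at 0 is [[0, 0], [0, 0]] with rank 0, so corank 2. A Groebner basis of the Jacobian ideal J(f) in C{s,t} is {s^3, s^2*t, s^2/2 + s*t^2, t^3}; counting standard monomials gives mu = 6. Corank 2; j^3 = -s^3 is a perfect cube, so E-series; the 4-jet and mu = 6 give E_6.

E6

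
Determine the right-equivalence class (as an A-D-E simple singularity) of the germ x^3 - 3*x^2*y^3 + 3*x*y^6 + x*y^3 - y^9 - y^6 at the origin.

E_7

The Hessian of f at 0 has rank 0. Corank 2; j^3 = x^3 is a perfect cube, so E-series; the 4-jet and mu = 7 give E_7.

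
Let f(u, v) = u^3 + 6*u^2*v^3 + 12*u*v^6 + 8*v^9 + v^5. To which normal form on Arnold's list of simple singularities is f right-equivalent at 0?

The Hessian of f at 0 is [[0, 0], [0, 0]] with rank 0, so corank 2. A Groebner basis of the Jacobian ideal J(f) in C{u,v} is {u^2/4 + u*v^3, v^4, u^3, u^2*v}; counting standard monomials gives mu = 8. Corank 2; j^3 = u^3 is a perfect cube, so E-series; the 5-jet and mu = 8 give E_8.

E_{8}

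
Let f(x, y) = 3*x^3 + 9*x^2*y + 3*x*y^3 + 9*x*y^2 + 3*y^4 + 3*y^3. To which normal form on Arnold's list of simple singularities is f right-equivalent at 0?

E_{7}

The Hessian of f at 0 has rank 0. Corank 2; j^3 = 3*(x + y)^3 is a perfect cube, so E-series; the 4-jet and mu = 7 give E_7.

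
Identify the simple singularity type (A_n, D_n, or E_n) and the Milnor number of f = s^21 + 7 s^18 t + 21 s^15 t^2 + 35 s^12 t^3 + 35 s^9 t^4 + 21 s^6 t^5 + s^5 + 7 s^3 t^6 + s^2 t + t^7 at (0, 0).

The Hessian of f at 0 is [[0, 0], [0, 0]] with rank 0, so corank 2. A Groebner basis of the Jacobian ideal J(f) in C{s,t} is {s^2/7 + t^6, s^3, s*t}; counting standard monomials gives mu = 8. Corank 2; j^3 = s^2*t has shape L^2 M (L != M), so D-series; mu = 8 gives D_8.

Type D_{8}, Milnor number mu = 8.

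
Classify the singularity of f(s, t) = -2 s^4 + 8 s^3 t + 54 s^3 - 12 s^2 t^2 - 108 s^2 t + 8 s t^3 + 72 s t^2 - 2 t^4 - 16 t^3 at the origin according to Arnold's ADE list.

E6

The Hessian of f at 0 is [[0, 0], [0, 0]] with rank 0, so corank 2. A Groebner basis of the Jacobian ideal J(f) in C{s,t} is {t^4, s*t^2 - 7*t^3/9, s^2 - 4*s*t/3 + 4*t^2/9}; counting standard monomials gives mu = 6. Corank 2; j^3 = 2*(3*s - 2*t)^3 is a perfect cube, so E-series; the 4-jet and mu = 6 give E_6.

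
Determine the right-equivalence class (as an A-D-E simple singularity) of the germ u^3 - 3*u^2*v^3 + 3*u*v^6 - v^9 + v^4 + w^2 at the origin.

E_{6}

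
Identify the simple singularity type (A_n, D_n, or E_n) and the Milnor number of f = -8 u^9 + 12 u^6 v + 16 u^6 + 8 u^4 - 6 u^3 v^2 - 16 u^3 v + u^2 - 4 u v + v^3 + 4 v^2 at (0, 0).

The Hessian of f at 0 has rank 1. Corank 1: A-series; mu = 2 gives A_2.

Type A2, Milnor number mu = 2.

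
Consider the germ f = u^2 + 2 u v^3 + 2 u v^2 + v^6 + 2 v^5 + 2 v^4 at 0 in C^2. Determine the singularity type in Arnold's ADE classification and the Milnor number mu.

Type A_3, Milnor number mu = 3.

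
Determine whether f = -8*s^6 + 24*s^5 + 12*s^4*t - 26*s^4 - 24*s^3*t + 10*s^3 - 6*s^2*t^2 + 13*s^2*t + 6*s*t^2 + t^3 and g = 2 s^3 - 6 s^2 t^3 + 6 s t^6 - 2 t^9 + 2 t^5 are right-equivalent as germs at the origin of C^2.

No.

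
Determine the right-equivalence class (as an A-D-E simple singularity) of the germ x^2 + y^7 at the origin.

A_{6}

The Hessian of f at 0 has rank 1. Corank 1: A-series; mu = 6 gives A_6.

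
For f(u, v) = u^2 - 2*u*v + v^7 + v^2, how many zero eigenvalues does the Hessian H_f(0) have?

1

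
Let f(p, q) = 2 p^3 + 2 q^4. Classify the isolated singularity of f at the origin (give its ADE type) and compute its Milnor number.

Type E6, Milnor number mu = 6.

The Hessian of f at 0 has rank 0. Corank 2; j^3 = 2*p^3 is a perfect cube, so E-series; the 4-jet and mu = 6 give E_6.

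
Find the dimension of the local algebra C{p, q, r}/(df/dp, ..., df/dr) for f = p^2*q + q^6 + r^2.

7

The Hessian of f at 0 has rank 1. Corank 2; j^3 = p^2*q has shape L^2 M (L != M), so D-series; mu = 7 gives D_7.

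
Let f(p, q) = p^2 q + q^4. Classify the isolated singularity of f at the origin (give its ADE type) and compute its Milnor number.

Type D5, Milnor number mu = 5.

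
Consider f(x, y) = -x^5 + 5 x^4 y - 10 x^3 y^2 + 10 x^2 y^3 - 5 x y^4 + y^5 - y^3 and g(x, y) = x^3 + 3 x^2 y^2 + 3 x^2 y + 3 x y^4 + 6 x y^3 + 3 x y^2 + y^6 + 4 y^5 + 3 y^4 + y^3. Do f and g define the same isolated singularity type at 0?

The Hessian of f at 0 has rank 0. Corank 2; j^3 = -y^3 is a perfect cube, so E-series; the 5-jet and mu = 8 give E_8. The Hessian of g at 0 has rank 0. Corank 2; j^3 = (x + y)^3 is a perfect cube, so E-series; the 5-jet and mu = 8 give E_8. Both have type E_8, hence right-equivalent.

Yes.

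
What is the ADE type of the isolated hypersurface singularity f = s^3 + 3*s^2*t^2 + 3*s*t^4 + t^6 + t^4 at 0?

E_{6}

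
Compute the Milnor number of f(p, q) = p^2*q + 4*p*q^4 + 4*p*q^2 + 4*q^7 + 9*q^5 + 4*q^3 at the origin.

6

The Hessian of f at 0 has rank 0. Corank 2; j^3 = q*(p + 2*q)^2 has shape L^2 M (L != M), so D-series; mu = 6 gives D_6.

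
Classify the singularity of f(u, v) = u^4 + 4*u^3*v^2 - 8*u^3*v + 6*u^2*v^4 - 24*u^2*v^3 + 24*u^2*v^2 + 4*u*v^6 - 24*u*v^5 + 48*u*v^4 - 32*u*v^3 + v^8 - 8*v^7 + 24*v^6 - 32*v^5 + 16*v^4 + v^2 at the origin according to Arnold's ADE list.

A_{3}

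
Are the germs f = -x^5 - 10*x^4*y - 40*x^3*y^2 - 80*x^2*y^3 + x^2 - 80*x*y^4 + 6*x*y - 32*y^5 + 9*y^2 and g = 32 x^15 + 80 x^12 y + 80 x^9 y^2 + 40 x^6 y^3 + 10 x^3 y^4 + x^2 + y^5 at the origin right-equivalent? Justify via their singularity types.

Yes.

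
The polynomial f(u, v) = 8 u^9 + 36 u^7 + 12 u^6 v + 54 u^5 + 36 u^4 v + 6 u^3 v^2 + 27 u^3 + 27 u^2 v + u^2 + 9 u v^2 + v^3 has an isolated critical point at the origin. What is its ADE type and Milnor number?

The Hessian of f at 0 has rank 1. Corank 1: A-series; mu = 2 gives A_2.

Type A_2, Milnor number mu = 2.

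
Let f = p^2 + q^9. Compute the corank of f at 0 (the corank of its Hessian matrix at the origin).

The Hessian at 0 is [[2, 0], [0, 0]] of rank 1; hence corank 1.

1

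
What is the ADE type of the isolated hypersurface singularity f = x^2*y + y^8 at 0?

D_9

The Hessian of f at 0 is [[0, 0], [0, 0]] with rank 0, so corank 2. A Groebner basis of the Jacobian ideal J(f) in C{x,y} is {x^2/8 + y^7, x^3, x*y}; counting standard monomials gives mu = 9. Corank 2; j^3 = x^2*y has shape L^2 M (L != M), so D-series; mu = 9 gives D_9.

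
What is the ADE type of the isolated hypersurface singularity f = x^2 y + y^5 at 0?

D_{6}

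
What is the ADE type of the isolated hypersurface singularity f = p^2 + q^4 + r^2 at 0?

The Hessian of f at 0 is [[2, 0, 0], [0, 0, 0], [0, 0, 2]] with rank 2, so corank 1. A Groebner basis of the Jacobian ideal J(f) in C{p,q,r} is {q^3, p, r}; counting standard monomials gives mu = 3. Corank 1: A-series; mu = 3 gives A_3.

A_3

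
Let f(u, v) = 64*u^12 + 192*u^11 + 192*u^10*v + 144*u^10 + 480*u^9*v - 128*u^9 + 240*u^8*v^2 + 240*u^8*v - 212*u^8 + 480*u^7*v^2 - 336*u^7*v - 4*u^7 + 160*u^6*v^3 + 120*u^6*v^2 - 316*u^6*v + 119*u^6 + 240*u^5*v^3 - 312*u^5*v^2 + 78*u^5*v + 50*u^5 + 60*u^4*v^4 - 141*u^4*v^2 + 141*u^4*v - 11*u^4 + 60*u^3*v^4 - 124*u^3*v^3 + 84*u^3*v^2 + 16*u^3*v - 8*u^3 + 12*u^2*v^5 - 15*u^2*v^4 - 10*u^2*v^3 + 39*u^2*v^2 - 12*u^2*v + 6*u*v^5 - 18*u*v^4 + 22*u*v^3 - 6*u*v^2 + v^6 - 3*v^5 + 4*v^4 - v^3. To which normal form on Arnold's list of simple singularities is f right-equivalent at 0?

The Hessian of f at 0 has rank 0. Corank 2; j^3 = -(2*u + v)^3 is a perfect cube, so E-series; the 4-jet and mu = 6 give E_6.

E_6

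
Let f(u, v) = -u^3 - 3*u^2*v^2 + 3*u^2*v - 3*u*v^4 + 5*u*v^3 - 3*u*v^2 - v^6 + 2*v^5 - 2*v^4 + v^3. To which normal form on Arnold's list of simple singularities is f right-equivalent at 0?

The Hessian of f at 0 has rank 0. Corank 2; j^3 = -(u - v)^3 is a perfect cube, so E-series; the 4-jet and mu = 7 give E_7.

E_7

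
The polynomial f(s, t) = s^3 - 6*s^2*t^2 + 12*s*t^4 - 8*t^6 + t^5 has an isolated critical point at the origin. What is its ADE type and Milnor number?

Type E_{8}, Milnor number mu = 8.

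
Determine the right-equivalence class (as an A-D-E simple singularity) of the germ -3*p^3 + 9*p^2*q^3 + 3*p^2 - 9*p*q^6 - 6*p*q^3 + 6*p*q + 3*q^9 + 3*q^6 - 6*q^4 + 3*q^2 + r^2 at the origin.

The Hessian of f at 0 has rank 2. Corank 1: A-series; mu = 2 gives A_2.

A2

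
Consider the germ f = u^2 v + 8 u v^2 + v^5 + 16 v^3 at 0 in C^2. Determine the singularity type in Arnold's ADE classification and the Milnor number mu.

Type D6, Milnor number mu = 6.

The Hessian of f at 0 has rank 0. Corank 2; j^3 = v*(u + 4*v)^2 has shape L^2 M (L != M), so D-series; mu = 6 gives D_6.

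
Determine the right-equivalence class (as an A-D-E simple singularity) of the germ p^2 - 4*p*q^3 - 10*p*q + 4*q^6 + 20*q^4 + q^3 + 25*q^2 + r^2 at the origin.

A_{2}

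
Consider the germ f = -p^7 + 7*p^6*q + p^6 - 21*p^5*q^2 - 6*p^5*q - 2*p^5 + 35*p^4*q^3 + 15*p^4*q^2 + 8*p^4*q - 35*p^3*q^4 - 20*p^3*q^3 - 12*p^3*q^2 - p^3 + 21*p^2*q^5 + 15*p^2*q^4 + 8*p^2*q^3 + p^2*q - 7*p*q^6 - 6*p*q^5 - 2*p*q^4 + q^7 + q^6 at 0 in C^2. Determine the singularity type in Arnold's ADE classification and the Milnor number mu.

Type D_{7}, Milnor number mu = 7.

The Hessian of f at 0 has rank 0. Corank 2; j^3 = -p^2*(p - q) has shape L^2 M (L != M), so D-series; mu = 7 gives D_7.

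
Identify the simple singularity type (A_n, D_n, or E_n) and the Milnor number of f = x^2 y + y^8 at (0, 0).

Type D_9, Milnor number mu = 9.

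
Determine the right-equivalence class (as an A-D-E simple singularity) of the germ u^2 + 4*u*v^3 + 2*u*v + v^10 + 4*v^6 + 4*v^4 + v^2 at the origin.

A_9

The Hessian of f at 0 has rank 1. Corank 1: A-series; mu = 9 gives A_9.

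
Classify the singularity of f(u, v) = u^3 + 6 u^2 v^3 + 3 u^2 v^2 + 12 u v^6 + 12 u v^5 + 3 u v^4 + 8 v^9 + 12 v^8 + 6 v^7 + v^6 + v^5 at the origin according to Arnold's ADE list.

E8

The Hessian of f at 0 has rank 0. Corank 2; j^3 = u^3 is a perfect cube, so E-series; the 5-jet and mu = 8 give E_8.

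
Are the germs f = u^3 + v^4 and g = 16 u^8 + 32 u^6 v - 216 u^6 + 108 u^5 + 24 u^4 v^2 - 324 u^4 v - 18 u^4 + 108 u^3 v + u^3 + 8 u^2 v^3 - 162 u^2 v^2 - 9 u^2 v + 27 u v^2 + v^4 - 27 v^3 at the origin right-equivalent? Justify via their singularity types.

Yes.

The Hessian of f at 0 has rank 0. Corank 2; j^3 = u^3 is a perfect cube, so E-series; the 4-jet and mu = 6 give E_6. The Hessian of g at 0 has rank 0. Corank 2; j^3 = (u - 3*v)^3 is a perfect cube, so E-series; the 4-jet and mu = 6 give E_6. Both have type E_6, hence right-equivalent.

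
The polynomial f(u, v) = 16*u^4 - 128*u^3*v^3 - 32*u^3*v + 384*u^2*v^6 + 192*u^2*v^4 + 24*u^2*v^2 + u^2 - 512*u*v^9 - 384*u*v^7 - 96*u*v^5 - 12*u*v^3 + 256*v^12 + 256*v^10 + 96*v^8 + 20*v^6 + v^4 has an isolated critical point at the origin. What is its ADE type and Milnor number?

Type A_3, Milnor number mu = 3.

The Hessian of f at 0 has rank 1. Corank 1: A-series; mu = 3 gives A_3.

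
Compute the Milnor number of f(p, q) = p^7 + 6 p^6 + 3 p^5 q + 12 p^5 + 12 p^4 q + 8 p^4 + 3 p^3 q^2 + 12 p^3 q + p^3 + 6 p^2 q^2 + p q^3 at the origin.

The Hessian of f at 0 has rank 0. Corank 2; j^3 = p^3 is a perfect cube, so E-series; the 4-jet and mu = 7 give E_7.

7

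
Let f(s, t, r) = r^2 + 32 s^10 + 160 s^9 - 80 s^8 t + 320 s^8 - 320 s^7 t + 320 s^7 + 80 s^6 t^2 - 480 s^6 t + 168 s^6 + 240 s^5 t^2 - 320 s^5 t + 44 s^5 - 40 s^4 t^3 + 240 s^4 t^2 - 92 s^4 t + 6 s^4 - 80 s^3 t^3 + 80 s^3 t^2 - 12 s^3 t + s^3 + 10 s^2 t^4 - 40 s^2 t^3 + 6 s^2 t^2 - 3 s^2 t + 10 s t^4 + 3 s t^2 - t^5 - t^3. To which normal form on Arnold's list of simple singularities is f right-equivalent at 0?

E_{8}

The Hessian of f at 0 has rank 1. Corank 2; j^3 = (s - t)^3 is a perfect cube, so E-series; the 5-jet and mu = 8 give E_8.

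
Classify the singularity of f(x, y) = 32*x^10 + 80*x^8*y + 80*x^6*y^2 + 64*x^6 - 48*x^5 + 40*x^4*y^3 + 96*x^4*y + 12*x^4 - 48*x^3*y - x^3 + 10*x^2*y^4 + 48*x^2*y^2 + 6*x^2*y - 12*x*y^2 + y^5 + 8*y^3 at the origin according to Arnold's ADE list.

E_{8}

The Hessian of f at 0 is [[0, 0], [0, 0]] with rank 0, so corank 2. A Groebner basis of the Jacobian ideal J(f) in C{x,y} is {-x^2/512 + x*y^3 + x*y^2/16 + x*y/128 - y^3/8 - y^2/128, y^4, x^3 - 3*x^2/8 + 3*x*y/2 - 8*y^3 - 3*y^2/2, x^2*y - x^2/16 - 2*x*y^2 + x*y/4 - y^2/4}; counting standard monomials gives mu = 8. Corank 2; j^3 = -(x - 2*y)^3 is a perfect cube, so E-series; the 5-jet and mu = 8 give E_8.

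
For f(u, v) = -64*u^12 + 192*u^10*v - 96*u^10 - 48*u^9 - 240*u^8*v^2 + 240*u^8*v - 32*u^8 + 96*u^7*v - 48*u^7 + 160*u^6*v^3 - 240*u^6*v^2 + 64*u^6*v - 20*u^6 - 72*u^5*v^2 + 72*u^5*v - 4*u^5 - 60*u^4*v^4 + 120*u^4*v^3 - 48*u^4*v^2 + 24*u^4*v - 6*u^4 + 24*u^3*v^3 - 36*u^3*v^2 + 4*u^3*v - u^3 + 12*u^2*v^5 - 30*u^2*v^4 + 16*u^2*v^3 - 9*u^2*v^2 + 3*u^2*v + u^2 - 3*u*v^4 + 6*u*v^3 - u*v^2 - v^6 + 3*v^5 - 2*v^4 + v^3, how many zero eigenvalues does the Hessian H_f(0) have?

1

The Hessian at 0 is [[2, 0], [0, 0]] of rank 1; hence corank 1.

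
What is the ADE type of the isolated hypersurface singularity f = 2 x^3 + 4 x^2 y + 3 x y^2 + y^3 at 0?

D_{4}

The Hessian of f at 0 has rank 0. Corank 2; j^3 = (x + y)*(2*x^2 + 2*x*y + y^2) splits into three distinct lines over C (the quadratic factor has nonzero discriminant), so D_4.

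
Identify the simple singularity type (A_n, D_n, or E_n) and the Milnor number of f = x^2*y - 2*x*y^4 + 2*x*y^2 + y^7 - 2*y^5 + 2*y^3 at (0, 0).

Type D_4, Milnor number mu = 4.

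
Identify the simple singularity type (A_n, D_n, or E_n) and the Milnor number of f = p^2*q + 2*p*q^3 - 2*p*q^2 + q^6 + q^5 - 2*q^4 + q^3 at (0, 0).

Type D7, Milnor number mu = 7.

The Hessian of f at 0 has rank 0. Corank 2; j^3 = q*(p - q)^2 has shape L^2 M (L != M), so D-series; mu = 7 gives D_7.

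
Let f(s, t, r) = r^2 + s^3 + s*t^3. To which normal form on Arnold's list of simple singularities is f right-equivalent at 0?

The Hessian of f at 0 is [[0, 0, 0], [0, 0, 0], [0, 0, 2]] with rank 1, so corank 2. A Groebner basis of the Jacobian ideal J(f) in C{s,t,r} is {s^3, s*t^2, 3*s^2 + t^3, r}; counting standard monomials gives mu = 7. Corank 2; j^3 = s^3 is a perfect cube, so E-series; the 4-jet and mu = 7 give E_7.

E_{7}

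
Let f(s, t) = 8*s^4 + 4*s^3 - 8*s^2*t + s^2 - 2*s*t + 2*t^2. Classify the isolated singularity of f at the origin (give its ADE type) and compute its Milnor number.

Type A1, Milnor number mu = 1.

The Hessian of f at 0 is [[2, -2], [-2, 4]] with rank 2, so corank 0. A Groebner basis of the Jacobian ideal J(f) in C{s,t} is {s, t}; counting standard monomials gives mu = 1. Corank 0: nondegenerate Morse point, so A_1.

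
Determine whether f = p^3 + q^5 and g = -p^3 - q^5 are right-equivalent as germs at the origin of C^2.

The Hessian of f at 0 is [[0, 0], [0, 0]] with rank 0, so corank 2. A Groebner basis of the Jacobian ideal J(f) in C{p,q} is {q^4, p^2}; counting standard monomials gives mu = 8. Corank 2; j^3 = p^3 is a perfect cube, so E-series; the 5-jet and mu = 8 give E_8. The Hessian of g at 0 is [[0, 0], [0, 0]] with rank 0, so corank 2. A Groebner basis of the Jacobian ideal J(g) in C{p,q} is {q^4, p^2}; counting standard monomials gives mu = 8. Corank 2; j^3 = -p^3 is a perfect cube, so E-series; the 5-jet and mu = 8 give E_8. Both have type E_8, hence right-equivalent.

Yes.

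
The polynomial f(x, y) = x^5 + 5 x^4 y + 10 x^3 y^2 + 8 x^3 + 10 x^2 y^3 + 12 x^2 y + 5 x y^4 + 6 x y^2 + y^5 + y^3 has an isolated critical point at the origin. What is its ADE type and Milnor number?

Type E8, Milnor number mu = 8.

The Hessian of f at 0 has rank 0. Corank 2; j^3 = (2*x + y)^3 is a perfect cube, so E-series; the 5-jet and mu = 8 give E_8.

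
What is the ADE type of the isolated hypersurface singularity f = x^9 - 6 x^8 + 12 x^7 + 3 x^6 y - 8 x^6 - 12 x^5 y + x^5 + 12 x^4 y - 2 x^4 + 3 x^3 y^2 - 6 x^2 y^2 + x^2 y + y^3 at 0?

D_{4}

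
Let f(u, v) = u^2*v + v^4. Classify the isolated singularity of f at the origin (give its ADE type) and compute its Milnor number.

Type D_{5}, Milnor number mu = 5.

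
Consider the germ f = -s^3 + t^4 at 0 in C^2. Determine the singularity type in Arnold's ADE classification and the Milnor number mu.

Type E_{6}, Milnor number mu = 6.

The Hessian of f at 0 is [[0, 0], [0, 0]] with rank 0, so corank 2. A Groebner basis of the Jacobian ideal J(f) in C{s,t} is {t^3, s^2}; counting standard monomials gives mu = 6. Corank 2; j^3 = -s^3 is a perfect cube, so E-series; the 4-jet and mu = 6 give E_6.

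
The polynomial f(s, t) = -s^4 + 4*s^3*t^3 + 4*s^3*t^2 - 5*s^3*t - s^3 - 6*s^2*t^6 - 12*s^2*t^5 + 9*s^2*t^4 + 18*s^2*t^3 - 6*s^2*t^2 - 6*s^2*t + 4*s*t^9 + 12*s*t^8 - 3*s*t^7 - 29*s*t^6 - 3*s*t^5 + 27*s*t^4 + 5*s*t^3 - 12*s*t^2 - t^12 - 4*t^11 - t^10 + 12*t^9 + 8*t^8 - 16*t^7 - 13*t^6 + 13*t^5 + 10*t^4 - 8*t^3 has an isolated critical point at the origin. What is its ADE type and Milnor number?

Type E_7, Milnor number mu = 7.

The Hessian of f at 0 has rank 0. Corank 2; j^3 = -(s + 2*t)^3 is a perfect cube, so E-series; the 4-jet and mu = 7 give E_7.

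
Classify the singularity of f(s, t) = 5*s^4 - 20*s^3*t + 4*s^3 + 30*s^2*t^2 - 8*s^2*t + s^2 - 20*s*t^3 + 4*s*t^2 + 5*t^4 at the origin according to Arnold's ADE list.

A3

The Hessian of f at 0 has rank 1. Corank 1: A-series; mu = 3 gives A_3.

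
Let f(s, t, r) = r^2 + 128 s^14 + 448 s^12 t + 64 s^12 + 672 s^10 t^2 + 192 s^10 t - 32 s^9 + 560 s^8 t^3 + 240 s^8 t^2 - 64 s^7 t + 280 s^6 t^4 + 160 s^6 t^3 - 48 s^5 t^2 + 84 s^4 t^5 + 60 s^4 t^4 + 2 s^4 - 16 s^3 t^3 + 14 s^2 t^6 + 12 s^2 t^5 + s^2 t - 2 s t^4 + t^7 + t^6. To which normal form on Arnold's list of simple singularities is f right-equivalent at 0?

The Hessian of f at 0 is [[0, 0, 0], [0, 0, 0], [0, 0, 2]] with rank 1, so corank 2. A Groebner basis of the Jacobian ideal J(f) in C{s,t,r} is {-s*t + t^4, s^3, s^2*t, s^2/6 + s*t^2, r}; counting standard monomials gives mu = 7. Corank 2; j^3 = s^2*t has shape L^2 M (L != M), so D-series; mu = 7 gives D_7.

D_{7}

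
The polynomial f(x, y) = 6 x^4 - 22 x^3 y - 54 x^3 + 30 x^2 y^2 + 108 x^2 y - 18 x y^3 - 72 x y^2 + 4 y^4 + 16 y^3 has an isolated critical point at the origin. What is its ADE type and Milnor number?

Type E_{7}, Milnor number mu = 7.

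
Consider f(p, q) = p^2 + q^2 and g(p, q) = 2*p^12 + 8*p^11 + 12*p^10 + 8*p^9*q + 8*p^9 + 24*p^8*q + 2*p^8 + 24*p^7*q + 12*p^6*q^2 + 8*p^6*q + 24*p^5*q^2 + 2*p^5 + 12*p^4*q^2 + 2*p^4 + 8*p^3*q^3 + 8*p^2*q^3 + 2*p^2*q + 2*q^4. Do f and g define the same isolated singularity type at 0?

No.

The Hessian of f at 0 has rank 2. Corank 0: nondegenerate Morse point, so A_1. The Hessian of g at 0 has rank 0. Corank 2; j^3 = 2*p^2*q has shape L^2 M (L != M), so D-series; mu = 5 gives D_5. f is A_1 but g is D_5, hence not right-equivalent.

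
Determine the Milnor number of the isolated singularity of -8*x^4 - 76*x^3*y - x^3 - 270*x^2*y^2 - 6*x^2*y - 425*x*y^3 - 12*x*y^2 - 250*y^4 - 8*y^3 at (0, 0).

7

The Hessian of f at 0 has rank 0. Corank 2; j^3 = -(x + 2*y)^3 is a perfect cube, so E-series; the 4-jet and mu = 7 give E_7.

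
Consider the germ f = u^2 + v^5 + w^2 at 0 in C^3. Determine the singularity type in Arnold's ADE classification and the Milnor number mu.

The Hessian of f at 0 is [[2, 0, 0], [0, 0, 0], [0, 0, 2]] with rank 2, so corank 1. A Groebner basis of the Jacobian ideal J(f) in C{u,v,w} is {v^4, u, w}; counting standard monomials gives mu = 4. Corank 1: A-series; mu = 4 gives A_4.

Type A4, Milnor number mu = 4.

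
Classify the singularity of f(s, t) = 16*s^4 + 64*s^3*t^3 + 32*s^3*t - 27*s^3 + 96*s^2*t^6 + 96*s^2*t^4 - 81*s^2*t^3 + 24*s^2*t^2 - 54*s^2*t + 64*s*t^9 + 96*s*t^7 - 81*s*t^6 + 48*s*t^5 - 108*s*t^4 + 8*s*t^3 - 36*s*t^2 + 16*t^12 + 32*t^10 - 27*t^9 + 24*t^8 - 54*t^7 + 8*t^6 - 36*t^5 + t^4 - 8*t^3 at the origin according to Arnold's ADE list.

E6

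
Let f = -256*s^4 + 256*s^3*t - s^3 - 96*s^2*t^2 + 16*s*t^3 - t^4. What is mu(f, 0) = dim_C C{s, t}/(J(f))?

6

The Hessian of f at 0 has rank 0. Corank 2; j^3 = -s^3 is a perfect cube, so E-series; the 4-jet and mu = 6 give E_6.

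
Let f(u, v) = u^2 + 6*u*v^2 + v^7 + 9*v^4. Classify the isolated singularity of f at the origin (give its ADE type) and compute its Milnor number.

The Hessian of f at 0 is [[2, 0], [0, 0]] with rank 1, so corank 1. A Groebner basis of the Jacobian ideal J(f) in C{u,v} is {u^3, u/3 + v^2}; counting standard monomials gives mu = 6. Corank 1: A-series; mu = 6 gives A_6.

Type A_6, Milnor number mu = 6.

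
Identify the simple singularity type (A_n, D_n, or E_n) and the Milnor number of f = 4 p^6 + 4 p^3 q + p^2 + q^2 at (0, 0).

Type A1, Milnor number mu = 1.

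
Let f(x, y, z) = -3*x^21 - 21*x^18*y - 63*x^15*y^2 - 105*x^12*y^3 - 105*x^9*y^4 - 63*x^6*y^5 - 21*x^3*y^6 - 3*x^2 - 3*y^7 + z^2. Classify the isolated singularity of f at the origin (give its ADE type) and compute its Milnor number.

Type A6, Milnor number mu = 6.

The Hessian of f at 0 is [[-6, 0, 0], [0, 0, 0], [0, 0, 2]] with rank 2, so corank 1. A Groebner basis of the Jacobian ideal J(f) in C{x,y,z} is {y^6, x, z}; counting standard monomials gives mu = 6. Corank 1: A-series; mu = 6 gives A_6.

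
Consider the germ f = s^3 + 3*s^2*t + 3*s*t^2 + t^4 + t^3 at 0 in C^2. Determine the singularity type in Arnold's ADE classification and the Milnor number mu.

Type E_{6}, Milnor number mu = 6.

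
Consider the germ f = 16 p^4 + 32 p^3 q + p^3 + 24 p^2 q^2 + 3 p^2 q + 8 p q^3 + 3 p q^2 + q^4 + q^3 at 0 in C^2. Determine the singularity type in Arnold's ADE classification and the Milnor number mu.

Type E_6, Milnor number mu = 6.

The Hessian of f at 0 has rank 0. Corank 2; j^3 = (p + q)^3 is a perfect cube, so E-series; the 4-jet and mu = 6 give E_6.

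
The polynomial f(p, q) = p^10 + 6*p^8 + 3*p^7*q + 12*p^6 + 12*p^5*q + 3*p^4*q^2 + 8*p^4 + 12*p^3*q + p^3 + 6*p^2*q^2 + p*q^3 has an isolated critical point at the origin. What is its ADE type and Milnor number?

Type E_{7}, Milnor number mu = 7.

The Hessian of f at 0 has rank 0. Corank 2; j^3 = p^3 is a perfect cube, so E-series; the 4-jet and mu = 7 give E_7.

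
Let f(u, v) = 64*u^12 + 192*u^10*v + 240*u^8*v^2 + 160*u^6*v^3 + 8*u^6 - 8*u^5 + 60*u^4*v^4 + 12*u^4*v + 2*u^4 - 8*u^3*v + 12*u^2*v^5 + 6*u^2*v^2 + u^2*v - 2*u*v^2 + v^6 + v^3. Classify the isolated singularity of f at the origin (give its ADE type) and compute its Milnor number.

Type D_{7}, Milnor number mu = 7.

The Hessian of f at 0 is [[0, 0], [0, 0]] with rank 0, so corank 2. A Groebner basis of the Jacobian ideal J(f) in C{u,v} is {5*u^2/6 - 53*u*v/24 + v^4 + 13*v^3/12 + 11*v^2/8, u^3 - u^2 + 7*u*v/4 - v^3/2 - 3*v^2/4, u^2*v - u*v/2 + v^2/2, u^2/3 + u*v^2 - 13*u*v/12 - v^3/6 + 3*v^2/4}; counting standard monomials gives mu = 7. Corank 2; j^3 = v*(u - v)^2 has shape L^2 M (L != M), so D-series; mu = 7 gives D_7.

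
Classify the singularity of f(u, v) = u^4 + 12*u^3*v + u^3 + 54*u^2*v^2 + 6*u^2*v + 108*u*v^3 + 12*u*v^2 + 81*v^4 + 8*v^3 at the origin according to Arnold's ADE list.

E6

The Hessian of f at 0 is [[0, 0], [0, 0]] with rank 0, so corank 2. A Groebner basis of the Jacobian ideal J(f) in C{u,v} is {v^4, u*v^2 + 7*v^3/3, u^2 + 4*u*v + 4*v^2}; counting standard monomials gives mu = 6. Corank 2; j^3 = (u + 2*v)^3 is a perfect cube, so E-series; the 4-jet and mu = 6 give E_6.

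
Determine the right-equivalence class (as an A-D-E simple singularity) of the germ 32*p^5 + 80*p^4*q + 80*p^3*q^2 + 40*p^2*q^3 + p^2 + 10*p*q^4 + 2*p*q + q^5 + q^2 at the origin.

A_4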